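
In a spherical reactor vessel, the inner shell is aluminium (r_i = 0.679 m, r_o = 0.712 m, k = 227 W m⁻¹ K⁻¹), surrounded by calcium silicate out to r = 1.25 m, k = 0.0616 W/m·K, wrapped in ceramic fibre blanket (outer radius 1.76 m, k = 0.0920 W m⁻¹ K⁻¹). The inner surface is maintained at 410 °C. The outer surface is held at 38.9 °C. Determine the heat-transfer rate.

Q = 378 W

Treat each layer as a resistance in series:
  R_aluminium = (1/0.679 − 1/0.712)/(4πk) = 0.06826/(4π·227) = 2.393×10^-5 K/W
  R_calcium silicate = (1/0.712 − 1/1.25)/(4πk) = 0.6045/(4π·0.0616) = 0.7809 K/W
  R_ceramic fibre blanket = (1/1.25 − 1/1.76)/(4πk) = 0.2318/(4π·0.0920) = 0.2005 K/W
ΣR = 2.393×10^-5 + 0.7809 + 0.2005 = 0.9814 K/W
Q = ΔT/ΣR = (410 °C − 38.9 °C)/0.9814 = 378 W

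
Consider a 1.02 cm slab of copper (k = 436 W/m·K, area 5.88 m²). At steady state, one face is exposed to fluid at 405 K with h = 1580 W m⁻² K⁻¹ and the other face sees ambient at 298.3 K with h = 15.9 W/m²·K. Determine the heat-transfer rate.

Treat each layer as a resistance in series:
  R_conv,in = 1/(hA) = 1/(1580·5.88) = 1.076×10^-4 K/W
  R_copper = L/(kA) = 0.0102/(436·5.88) = 3.979×10^-6 K/W
  R_conv,out = 1/(hA) = 1/(15.9·5.88) = 0.01070 K/W
ΣR = 1.076×10^-4 + 3.979×10^-6 + 0.01070 = 0.01081 K/W
Q = ΔT/ΣR = (405 K − 298.3 K)/0.01081 = 9870 W

Q = 9.87 kW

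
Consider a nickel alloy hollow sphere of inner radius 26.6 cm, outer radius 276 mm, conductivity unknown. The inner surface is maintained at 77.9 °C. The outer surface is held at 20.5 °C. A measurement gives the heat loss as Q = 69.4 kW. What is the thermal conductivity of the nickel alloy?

k = 13.1 W/m·K

ΣR = ΔT/Q = |77.9 − 20.5|/69400 = 8.271×10^-4 K/W
(1/r₁−1/r₂)/(4πk) = 8.271×10^-4 ⇒ k = 0.1362/(4π·8.271×10^-4) = 13.1 W/m·K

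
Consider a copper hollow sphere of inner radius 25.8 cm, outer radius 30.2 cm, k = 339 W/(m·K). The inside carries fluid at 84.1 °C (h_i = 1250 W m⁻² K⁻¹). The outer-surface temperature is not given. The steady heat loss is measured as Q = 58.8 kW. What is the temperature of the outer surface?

T_out = 20.1 °C

Sum the resistances:
  R_conv,in = 1/(4πr²h) = 1/(4π·0.258²·1250) = 9.564×10^-4 K/W
  R_copper = (1/0.258 − 1/0.302)/(4πk) = 0.5647/(4π·339) = 1.326×10^-4 K/W
ΣR = 0.001089 K/W
ΔT = Q·ΣR = 58800 × 0.001089 = 64.03 K
Heat flows outward, so T_out = T_in − ΔT = 84.1 − 64.03 = 20.1 °C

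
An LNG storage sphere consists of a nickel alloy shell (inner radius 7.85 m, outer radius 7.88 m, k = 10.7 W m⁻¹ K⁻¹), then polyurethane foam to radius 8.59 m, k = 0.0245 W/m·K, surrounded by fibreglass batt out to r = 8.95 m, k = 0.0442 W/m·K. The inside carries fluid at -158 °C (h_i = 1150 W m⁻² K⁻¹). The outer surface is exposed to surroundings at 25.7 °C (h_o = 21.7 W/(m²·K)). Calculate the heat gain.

Q = 4320 W

Series thermal resistances, inner to outer:
  R_conv,in = 1/(4πr²h) = 1/(4π·7.85²·1150) = 1.123×10^-6 K/W
  R_nickel alloy = (1/7.85 − 1/7.88)/(4πk) = 4.850×10^-4/(4π·10.7) = 3.607×10^-6 K/W
  R_polyurethane foam = (1/7.88 − 1/8.59)/(4πk) = 0.01049/(4π·0.0245) = 0.03407 K/W
  R_fibreglass batt = (1/8.59 − 1/8.95)/(4πk) = 0.004683/(4π·0.0442) = 0.008431 K/W
  R_conv,out = 1/(4πr²h) = 1/(4π·8.95²·21.7) = 4.578×10^-5 K/W
ΣR = 1.123×10^-6 + 3.607×10^-6 + 0.03407 + 0.008431 + 4.578×10^-5 = 0.04255 K/W
Q = ΔT/ΣR = (-158 °C − 25.7 °C)/0.04255 = -4320 W
(Negative Q ⇒ heat flows inward; heat gain = 4320 W.)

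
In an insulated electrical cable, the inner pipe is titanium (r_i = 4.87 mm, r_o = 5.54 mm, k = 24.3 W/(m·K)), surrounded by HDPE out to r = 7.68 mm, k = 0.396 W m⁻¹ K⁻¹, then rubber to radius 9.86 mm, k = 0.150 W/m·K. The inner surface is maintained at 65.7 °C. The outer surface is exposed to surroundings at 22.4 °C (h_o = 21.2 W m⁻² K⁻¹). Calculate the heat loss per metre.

Q' = 37.4 W/m

Series thermal resistances, inner to outer:
  R'_titanium = ln(0.00554/0.00487)/(2πk) = 0.1289/(2π·24.3) = 8.442×10^-4 m·K/W
  R'_HDPE = ln(0.00768/0.00554)/(2πk) = 0.3266/(2π·0.396) = 0.1313 m·K/W
  R'_rubber = ln(0.00986/0.00768)/(2πk) = 0.2499/(2π·0.150) = 0.2651 m·K/W
  R'_conv,out = 1/(2πr h) = 1/(2π·0.00986·21.2) = 0.7614 m·K/W
ΣR = 8.442×10^-4 + 0.1313 + 0.2651 + 0.7614 = 1.159 m·K/W
Q' = ΔT/ΣR = (65.7 °C − 22.4 °C)/1.159 = 37.4 W/m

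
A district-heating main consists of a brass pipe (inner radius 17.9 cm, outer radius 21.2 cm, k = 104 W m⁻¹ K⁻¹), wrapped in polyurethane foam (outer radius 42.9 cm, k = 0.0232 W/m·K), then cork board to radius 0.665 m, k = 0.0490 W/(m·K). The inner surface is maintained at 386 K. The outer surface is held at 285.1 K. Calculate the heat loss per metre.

Q' = 16.1 W/m

Resistance network (inner→outer):
  R'_brass = ln(0.212/0.179)/(2πk) = 0.1692/(2π·104) = 2.589×10^-4 m·K/W
  R'_polyurethane foam = ln(0.429/0.212)/(2πk) = 0.7049/(2π·0.0232) = 4.836 m·K/W
  R'_cork board = ln(0.665/0.429)/(2πk) = 0.4383/(2π·0.0490) = 1.424 m·K/W
ΣR = 2.589×10^-4 + 4.836 + 1.424 = 6.260 m·K/W
Q' = ΔT/ΣR = (386 K − 285.1 K)/6.260 = 16.1 W/m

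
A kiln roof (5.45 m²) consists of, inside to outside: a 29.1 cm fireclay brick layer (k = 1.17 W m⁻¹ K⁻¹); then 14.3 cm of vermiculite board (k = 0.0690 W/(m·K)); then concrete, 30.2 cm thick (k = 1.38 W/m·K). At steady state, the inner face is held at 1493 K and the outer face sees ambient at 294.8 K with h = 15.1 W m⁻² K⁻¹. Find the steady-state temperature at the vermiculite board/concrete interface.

T = 426 K

Resistance network (inner→outer):
  R_fireclay brick = L/(kA) = 0.291/(1.17·5.45) = 0.04564 K/W
  R_vermiculite board = L/(kA) = 0.143/(0.0690·5.45) = 0.3803 K/W
  R_concrete = L/(kA) = 0.302/(1.38·5.45) = 0.04015 K/W
  R_conv,out = 1/(hA) = 1/(15.1·5.45) = 0.01215 K/W
ΣR = 0.04564 + 0.3803 + 0.04015 + 0.01215 = 0.4782 K/W
Q = ΔT/ΣR = (1493 K − 294.8 K)/0.4782 = 2506 W
From the inner boundary to the vermiculite board/concrete interface, ΣR_partial = 0.4259 K/W.
T_interface = T_in − Q·ΣR_partial = 1493 K − (2506)(0.4259) = 426 K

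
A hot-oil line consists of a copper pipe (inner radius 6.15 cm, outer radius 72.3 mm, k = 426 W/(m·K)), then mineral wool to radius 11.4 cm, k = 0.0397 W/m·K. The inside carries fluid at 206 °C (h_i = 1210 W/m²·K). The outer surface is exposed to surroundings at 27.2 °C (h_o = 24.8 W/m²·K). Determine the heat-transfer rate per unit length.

Q' = 94.9 W/m

Treat each layer as a resistance in series:
  R'_conv,in = 1/(2πr h) = 1/(2π·0.0615·1210) = 0.002139 m·K/W
  R'_copper = ln(0.0723/0.0615)/(2πk) = 0.1618/(2π·426) = 6.044×10^-5 m·K/W
  R'_mineral wool = ln(0.114/0.0723)/(2πk) = 0.4554/(2π·0.0397) = 1.826 m·K/W
  R'_conv,out = 1/(2πr h) = 1/(2π·0.114·24.8) = 0.05629 m·K/W
ΣR = 0.002139 + 6.044×10^-5 + 1.826 + 0.05629 = 1.884 m·K/W
Q' = ΔT/ΣR = (206 °C − 27.2 °C)/1.884 = 94.9 W/m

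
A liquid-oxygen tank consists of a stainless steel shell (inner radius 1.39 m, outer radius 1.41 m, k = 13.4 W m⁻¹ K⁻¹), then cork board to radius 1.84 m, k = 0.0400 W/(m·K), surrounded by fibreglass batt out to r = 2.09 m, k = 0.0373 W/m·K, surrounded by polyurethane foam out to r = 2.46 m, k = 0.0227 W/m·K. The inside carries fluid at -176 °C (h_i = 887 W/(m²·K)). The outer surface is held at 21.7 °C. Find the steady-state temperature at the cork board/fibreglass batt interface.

T = -85.5 °C

Series thermal resistances, inner to outer:
  R_conv,in = 1/(4πr²h) = 1/(4π·1.39²·887) = 4.643×10^-5 K/W
  R_stainless steel = (1/1.39 − 1/1.41)/(4πk) = 0.01020/(4π·13.4) = 6.060×10^-5 K/W
  R_cork board = (1/1.41 − 1/1.84)/(4πk) = 0.1657/(4π·0.0400) = 0.3297 K/W
  R_fibreglass batt = (1/1.84 − 1/2.09)/(4πk) = 0.06501/(4π·0.0373) = 0.1387 K/W
  R_polyurethane foam = (1/2.09 − 1/2.46)/(4πk) = 0.07196/(4π·0.0227) = 0.2523 K/W
ΣR = 4.643×10^-5 + 6.060×10^-5 + 0.3297 + 0.1387 + 0.2523 = 0.7208 K/W
Q = ΔT/ΣR = (-176 °C − 21.7 °C)/0.7208 = -274.3 W
From the inner boundary to the cork board/fibreglass batt interface, ΣR_partial = 0.3298 K/W.
T_interface = T_in − Q·ΣR_partial = -176 °C − (-274.3)(0.3298) = -85.5 °C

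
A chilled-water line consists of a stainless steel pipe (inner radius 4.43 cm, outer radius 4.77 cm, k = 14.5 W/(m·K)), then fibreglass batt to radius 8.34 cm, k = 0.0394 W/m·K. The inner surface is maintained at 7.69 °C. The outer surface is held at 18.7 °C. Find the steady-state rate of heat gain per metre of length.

Treat each layer as a resistance in series:
  R'_stainless steel = ln(0.0477/0.0443)/(2πk) = 0.07395/(2π·14.5) = 8.117×10^-4 m·K/W
  R'_fibreglass batt = ln(0.0834/0.0477)/(2πk) = 0.5587/(2π·0.0394) = 2.257 m·K/W
ΣR = 8.117×10^-4 + 2.257 = 2.258 m·K/W
Q' = ΔT/ΣR = (7.69 °C − 18.7 °C)/2.258 = -4.88 W/m
(Negative Q' ⇒ heat flows inward; heat gain = 4.88 W/m.)

Q' = 4.88 W/m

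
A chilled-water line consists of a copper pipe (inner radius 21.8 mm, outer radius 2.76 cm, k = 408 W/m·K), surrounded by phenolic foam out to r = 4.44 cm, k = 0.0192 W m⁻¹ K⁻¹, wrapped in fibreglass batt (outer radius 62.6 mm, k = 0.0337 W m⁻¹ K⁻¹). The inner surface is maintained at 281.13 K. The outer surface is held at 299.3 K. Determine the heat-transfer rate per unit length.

Q' = 3.27 W/m

Treat each layer as a resistance in series:
  R'_copper = ln(0.0276/0.0218)/(2πk) = 0.2359/(2π·408) = 9.202×10^-5 m·K/W
  R'_phenolic foam = ln(0.0444/0.0276)/(2πk) = 0.4754/(2π·0.0192) = 3.941 m·K/W
  R'_fibreglass batt = ln(0.0626/0.0444)/(2πk) = 0.3435/(2π·0.0337) = 1.622 m·K/W
ΣR = 9.202×10^-5 + 3.941 + 1.622 = 5.563 m·K/W
Q' = ΔT/ΣR = (281.13 K − 299.3 K)/5.563 = -3.27 W/m
(Negative Q' ⇒ heat flows inward; heat gain = 3.27 W/m.)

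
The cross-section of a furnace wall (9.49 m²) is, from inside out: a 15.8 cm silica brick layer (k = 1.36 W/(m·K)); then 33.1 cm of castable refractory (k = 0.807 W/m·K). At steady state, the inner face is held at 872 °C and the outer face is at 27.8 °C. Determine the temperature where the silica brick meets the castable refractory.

Treat each layer as a resistance in series:
  R_silica brick = L/(kA) = 0.158/(1.36·9.49) = 0.01224 K/W
  R_castable refractory = L/(kA) = 0.331/(0.807·9.49) = 0.04322 K/W
ΣR = 0.01224 + 0.04322 = 0.05546 K/W
Q = ΔT/ΣR = (872 °C − 27.8 °C)/0.05546 = 15220 W
From the inner boundary to the silica brick/castable refractory interface, ΣR_partial = 0.01224 K/W.
T_interface = T_in − Q·ΣR_partial = 872 °C − (15220)(0.01224) = 686 °C

T = 686 °C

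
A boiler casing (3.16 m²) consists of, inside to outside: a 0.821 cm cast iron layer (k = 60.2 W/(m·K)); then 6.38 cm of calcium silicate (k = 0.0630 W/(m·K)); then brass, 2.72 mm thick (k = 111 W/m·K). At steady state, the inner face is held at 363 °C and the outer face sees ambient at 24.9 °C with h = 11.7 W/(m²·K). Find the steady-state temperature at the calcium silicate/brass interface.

Resistance network (inner→outer):
  R_cast iron = L/(kA) = 0.00821/(60.2·3.16) = 4.316×10^-5 K/W
  R_calcium silicate = L/(kA) = 0.0638/(0.0630·3.16) = 0.3205 K/W
  R_brass = L/(kA) = 0.00272/(111·3.16) = 7.755×10^-6 K/W
  R_conv,out = 1/(hA) = 1/(11.7·3.16) = 0.02705 K/W
ΣR = 4.316×10^-5 + 0.3205 + 7.755×10^-6 + 0.02705 = 0.3476 K/W
Q = ΔT/ΣR = (363 °C − 24.9 °C)/0.3476 = 972.7 W
From the inner boundary to the calcium silicate/brass interface, ΣR_partial = 0.3205 K/W.
T_interface = T_in − Q·ΣR_partial = 363 °C − (972.7)(0.3205) = 51.2 °C

T = 51.2 °C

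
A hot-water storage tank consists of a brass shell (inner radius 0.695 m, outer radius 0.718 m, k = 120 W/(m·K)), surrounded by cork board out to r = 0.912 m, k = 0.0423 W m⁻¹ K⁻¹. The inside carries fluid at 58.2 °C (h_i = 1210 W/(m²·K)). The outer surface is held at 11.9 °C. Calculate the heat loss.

Q = 83.0 W

Series thermal resistances, inner to outer:
  R_conv,in = 1/(4πr²h) = 1/(4π·0.695²·1210) = 1.362×10^-4 K/W
  R_brass = (1/0.695 − 1/0.718)/(4πk) = 0.04609/(4π·120) = 3.057×10^-5 K/W
  R_cork board = (1/0.718 − 1/0.912)/(4πk) = 0.2963/(4π·0.0423) = 0.5574 K/W
ΣR = 1.362×10^-4 + 3.057×10^-5 + 0.5574 = 0.5576 K/W
Q = ΔT/ΣR = (58.2 °C − 11.9 °C)/0.5576 = 83.0 W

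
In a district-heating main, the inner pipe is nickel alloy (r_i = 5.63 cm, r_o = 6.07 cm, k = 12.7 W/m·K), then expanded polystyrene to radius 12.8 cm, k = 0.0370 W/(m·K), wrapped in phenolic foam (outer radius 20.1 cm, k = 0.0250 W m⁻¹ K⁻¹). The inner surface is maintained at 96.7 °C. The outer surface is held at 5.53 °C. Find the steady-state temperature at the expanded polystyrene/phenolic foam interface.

T = 48.6 °C

Treat each layer as a resistance in series:
  R'_nickel alloy = ln(0.0607/0.0563)/(2πk) = 0.07525/(2π·12.7) = 9.430×10^-4 m·K/W
  R'_expanded polystyrene = ln(0.128/0.0607)/(2πk) = 0.7461/(2π·0.0370) = 3.209 m·K/W
  R'_phenolic foam = ln(0.201/0.128)/(2πk) = 0.4513/(2π·0.0250) = 2.873 m·K/W
ΣR = 9.430×10^-4 + 3.209 + 2.873 = 6.083 m·K/W
Q' = ΔT/ΣR = (96.7 °C − 5.53 °C)/6.083 = 14.99 W/m
From the inner boundary to the expanded polystyrene/phenolic foam interface, ΣR_partial = 3.210 m·K/W.
T_interface = T_in − Q'·ΣR_partial = 96.7 °C − (14.99)(3.210) = 48.6 °C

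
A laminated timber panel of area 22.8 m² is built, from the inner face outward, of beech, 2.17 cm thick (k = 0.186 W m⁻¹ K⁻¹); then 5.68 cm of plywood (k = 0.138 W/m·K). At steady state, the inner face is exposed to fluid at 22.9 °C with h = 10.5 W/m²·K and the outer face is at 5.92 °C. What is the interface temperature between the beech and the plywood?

Series thermal resistances, inner to outer:
  R_conv,in = 1/(hA) = 1/(10.5·22.8) = 0.004177 K/W
  R_beech = L/(kA) = 0.0217/(0.186·22.8) = 0.005117 K/W
  R_plywood = L/(kA) = 0.0568/(0.138·22.8) = 0.01805 K/W
ΣR = 0.004177 + 0.005117 + 0.01805 = 0.02734 K/W
Q = ΔT/ΣR = (22.9 °C − 5.92 °C)/0.02734 = 621.1 W
From the inner boundary to the beech/plywood interface, ΣR_partial = 0.009294 K/W.
T_interface = T_in − Q·ΣR_partial = 22.9 °C − (621.1)(0.009294) = 17.1 °C

T = 17.1 °C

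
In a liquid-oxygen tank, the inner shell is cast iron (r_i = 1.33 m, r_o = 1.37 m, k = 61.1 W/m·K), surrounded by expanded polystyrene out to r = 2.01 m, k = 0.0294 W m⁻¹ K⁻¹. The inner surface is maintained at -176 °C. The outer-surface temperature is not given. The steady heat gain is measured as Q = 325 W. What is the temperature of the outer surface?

Sum the resistances:
  R_cast iron = (1/1.33 − 1/1.37)/(4πk) = 0.02195/(4π·61.1) = 2.859×10^-5 K/W
  R_expanded polystyrene = (1/1.37 − 1/2.01)/(4πk) = 0.2324/(4π·0.0294) = 0.6291 K/W
ΣR = 0.6291 K/W
ΔT = Q·ΣR = 325 × 0.6291 = 204.5 K
Heat flows inward, so T_out = T_in + ΔT = -176 + 204.5 = 28.5 °C

T_out = 28.5 °C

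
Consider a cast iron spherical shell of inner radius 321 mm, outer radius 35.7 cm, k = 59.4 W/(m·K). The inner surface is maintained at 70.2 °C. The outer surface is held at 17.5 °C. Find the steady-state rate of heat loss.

Q = 125 kW

Q = 4πk·ΔT/(1/r₁ − 1/r₂) = 4π × 59.4 × 52.7 / (1/0.321 − 1/0.357) = 1.25×10^5 W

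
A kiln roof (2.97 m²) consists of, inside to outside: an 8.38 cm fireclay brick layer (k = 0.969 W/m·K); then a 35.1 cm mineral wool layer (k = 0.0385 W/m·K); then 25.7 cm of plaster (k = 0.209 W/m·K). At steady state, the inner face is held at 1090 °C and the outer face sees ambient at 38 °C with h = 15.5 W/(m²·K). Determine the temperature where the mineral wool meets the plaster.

T = 168 °C

Series thermal resistances, inner to outer:
  R_fireclay brick = L/(kA) = 0.0838/(0.969·2.97) = 0.02912 K/W
  R_mineral wool = L/(kA) = 0.351/(0.0385·2.97) = 3.070 K/W
  R_plaster = L/(kA) = 0.257/(0.209·2.97) = 0.4140 K/W
  R_conv,out = 1/(hA) = 1/(15.5·2.97) = 0.02172 K/W
ΣR = 0.02912 + 3.070 + 0.4140 + 0.02172 = 3.535 K/W
Q = ΔT/ΣR = (1090 °C − 38 °C)/3.535 = 297.6 W
From the inner boundary to the mineral wool/plaster interface, ΣR_partial = 3.099 K/W.
T_interface = T_in − Q·ΣR_partial = 1090 °C − (297.6)(3.099) = 168 °C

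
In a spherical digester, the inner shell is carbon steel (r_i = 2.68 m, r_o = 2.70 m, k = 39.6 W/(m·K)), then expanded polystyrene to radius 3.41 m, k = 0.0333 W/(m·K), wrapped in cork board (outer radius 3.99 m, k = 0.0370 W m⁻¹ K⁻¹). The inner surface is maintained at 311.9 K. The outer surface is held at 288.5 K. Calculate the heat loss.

Series thermal resistances, inner to outer:
  R_carbon steel = (1/2.68 − 1/2.70)/(4πk) = 0.002764/(4π·39.6) = 5.554×10^-6 K/W
  R_expanded polystyrene = (1/2.70 − 1/3.41)/(4πk) = 0.07712/(4π·0.0333) = 0.1843 K/W
  R_cork board = (1/3.41 − 1/3.99)/(4πk) = 0.04263/(4π·0.0370) = 0.09168 K/W
ΣR = 5.554×10^-6 + 0.1843 + 0.09168 = 0.2760 K/W
Q = ΔT/ΣR = (311.9 K − 288.5 K)/0.2760 = 84.8 W

Q = 84.8 W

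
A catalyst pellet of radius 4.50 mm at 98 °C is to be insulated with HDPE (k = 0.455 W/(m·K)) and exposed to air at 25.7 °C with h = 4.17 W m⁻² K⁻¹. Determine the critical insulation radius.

For a sphere, r_cr = 2k_ins/h = 2·0.455/4.17 = 0.218 m = 21.8 cm

r_cr = 21.8 cm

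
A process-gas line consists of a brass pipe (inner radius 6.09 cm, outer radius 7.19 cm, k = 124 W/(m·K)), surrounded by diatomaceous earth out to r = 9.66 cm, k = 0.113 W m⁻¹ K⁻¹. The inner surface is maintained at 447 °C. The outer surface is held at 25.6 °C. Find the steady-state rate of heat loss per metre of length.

Resistance network (inner→outer):
  R'_brass = ln(0.0719/0.0609)/(2πk) = 0.1660/(2π·124) = 2.131×10^-4 m·K/W
  R'_diatomaceous earth = ln(0.0966/0.0719)/(2πk) = 0.2953/(2π·0.113) = 0.4159 m·K/W
ΣR = 2.131×10^-4 + 0.4159 = 0.4161 m·K/W
Q' = ΔT/ΣR = (447 °C − 25.6 °C)/0.4161 = 1010 W/m

Q' = 1010 W/m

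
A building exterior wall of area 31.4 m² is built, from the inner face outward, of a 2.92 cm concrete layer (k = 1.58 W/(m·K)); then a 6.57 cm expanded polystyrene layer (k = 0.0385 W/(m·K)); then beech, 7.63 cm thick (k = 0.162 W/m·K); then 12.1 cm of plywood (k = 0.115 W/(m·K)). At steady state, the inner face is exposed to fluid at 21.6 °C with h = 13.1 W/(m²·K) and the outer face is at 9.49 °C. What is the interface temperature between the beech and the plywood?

Treat each layer as a resistance in series:
  R_conv,in = 1/(hA) = 1/(13.1·31.4) = 0.002431 K/W
  R_concrete = L/(kA) = 0.0292/(1.58·31.4) = 5.886×10^-4 K/W
  R_expanded polystyrene = L/(kA) = 0.0657/(0.0385·31.4) = 0.05435 K/W
  R_beech = L/(kA) = 0.0763/(0.162·31.4) = 0.01500 K/W
  R_plywood = L/(kA) = 0.121/(0.115·31.4) = 0.03351 K/W
ΣR = 0.002431 + 5.886×10^-4 + 0.05435 + 0.01500 + 0.03351 = 0.1059 K/W
Q = ΔT/ΣR = (21.6 °C − 9.49 °C)/0.1059 = 114.4 W
From the inner boundary to the beech/plywood interface, ΣR_partial = 0.07237 K/W.
T_interface = T_in − Q·ΣR_partial = 21.6 °C − (114.4)(0.07237) = 13.3 °C

T = 13.3 °C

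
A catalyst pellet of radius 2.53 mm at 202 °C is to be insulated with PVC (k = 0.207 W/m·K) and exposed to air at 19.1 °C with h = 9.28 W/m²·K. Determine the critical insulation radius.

r_cr = 4.46 cm

For a sphere, r_cr = 2k_ins/h = 2·0.207/9.28 = 0.0446 m = 4.46 cm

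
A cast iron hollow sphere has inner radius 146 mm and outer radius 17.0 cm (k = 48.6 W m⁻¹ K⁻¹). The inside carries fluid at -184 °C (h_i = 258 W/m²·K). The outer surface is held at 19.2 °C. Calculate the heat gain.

Resistance network (inner→outer):
  R_conv,in = 1/(4πr²h) = 1/(4π·0.146²·258) = 0.01447 K/W
  R_cast iron = (1/0.146 − 1/0.170)/(4πk) = 0.9670/(4π·48.6) = 0.001583 K/W
ΣR = 0.01447 + 0.001583 = 0.01605 K/W
Q = ΔT/ΣR = (-184 °C − 19.2 °C)/0.01605 = -12700 W
(Negative Q ⇒ heat flows inward; heat gain = 12700 W.)

Q = 12.7 kW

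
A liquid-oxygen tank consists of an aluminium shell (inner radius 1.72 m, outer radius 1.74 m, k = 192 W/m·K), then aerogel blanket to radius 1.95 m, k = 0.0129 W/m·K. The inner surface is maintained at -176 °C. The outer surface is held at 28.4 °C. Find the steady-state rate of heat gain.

Treat each layer as a resistance in series:
  R_aluminium = (1/1.72 − 1/1.74)/(4πk) = 0.006683/(4π·192) = 2.770×10^-6 K/W
  R_aerogel blanket = (1/1.74 − 1/1.95)/(4πk) = 0.06189/(4π·0.0129) = 0.3818 K/W
ΣR = 2.770×10^-6 + 0.3818 = 0.3818 K/W
Q = ΔT/ΣR = (-176 °C − 28.4 °C)/0.3818 = -535 W
(Negative Q ⇒ heat flows inward; heat gain = 535 W.)

Q = 535 W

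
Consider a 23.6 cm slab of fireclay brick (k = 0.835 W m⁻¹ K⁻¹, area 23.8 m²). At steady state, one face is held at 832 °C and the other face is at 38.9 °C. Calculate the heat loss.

Q = 66.8 kW

Q = kA·ΔT/L = 0.835 × 23.8 × |832 °C − 38.9 °C| / 0.236 = 66800 W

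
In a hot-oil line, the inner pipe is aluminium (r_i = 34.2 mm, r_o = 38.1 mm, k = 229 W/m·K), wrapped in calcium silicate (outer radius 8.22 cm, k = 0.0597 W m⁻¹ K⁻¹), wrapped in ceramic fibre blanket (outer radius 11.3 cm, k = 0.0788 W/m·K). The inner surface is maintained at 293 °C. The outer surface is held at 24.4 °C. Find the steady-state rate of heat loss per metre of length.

Q' = 99.7 W/m

Series thermal resistances, inner to outer:
  R'_aluminium = ln(0.0381/0.0342)/(2πk) = 0.1080/(2π·229) = 7.505×10^-5 m·K/W
  R'_calcium silicate = ln(0.0822/0.0381)/(2πk) = 0.7689/(2π·0.0597) = 2.050 m·K/W
  R'_ceramic fibre blanket = ln(0.113/0.0822)/(2πk) = 0.3182/(2π·0.0788) = 0.6427 m·K/W
ΣR = 7.505×10^-5 + 2.050 + 0.6427 = 2.693 m·K/W
Q' = ΔT/ΣR = (293 °C − 24.4 °C)/2.693 = 99.7 W/m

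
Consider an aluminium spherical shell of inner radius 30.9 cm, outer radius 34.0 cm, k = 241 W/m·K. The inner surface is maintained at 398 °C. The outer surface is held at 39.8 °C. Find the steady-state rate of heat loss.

Q = 4πk·ΔT/(1/r₁ − 1/r₂) = 4π × 241 × 358.2 / (1/0.309 − 1/0.340) = 3.68×10^6 W

Q = 3680 kW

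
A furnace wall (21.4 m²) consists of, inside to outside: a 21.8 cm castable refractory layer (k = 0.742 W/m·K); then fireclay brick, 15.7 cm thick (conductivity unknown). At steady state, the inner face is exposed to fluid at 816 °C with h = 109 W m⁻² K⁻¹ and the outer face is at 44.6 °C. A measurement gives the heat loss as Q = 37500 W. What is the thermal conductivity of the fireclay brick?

ΣR = ΔT/Q = |816 − 44.6|/37500 = 0.02057 K/W
Known resistances:
  R_conv,in = 1/(hA) = 1/(109·21.4) = 4.287×10^-4 K/W
  R_castable refractory = L/(kA) = 0.218/(0.742·21.4) = 0.01373 K/W
R_fireclay brick = ΣR − ΣR_known = 0.02057 − 0.01416 = 0.006410 K/W
L/(kA) = 0.006410 ⇒ k = 0.157/(0.006410·21.4) = 1.14 W/m·K

k = 1.14 W/m·K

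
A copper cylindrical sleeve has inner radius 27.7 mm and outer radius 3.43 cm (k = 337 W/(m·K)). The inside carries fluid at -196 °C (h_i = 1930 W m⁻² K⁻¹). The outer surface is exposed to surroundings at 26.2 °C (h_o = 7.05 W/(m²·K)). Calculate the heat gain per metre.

Series thermal resistances, inner to outer:
  R'_conv,in = 1/(2πr h) = 1/(2π·0.0277·1930) = 0.002977 m·K/W
  R'_copper = ln(0.0343/0.0277)/(2πk) = 0.2137/(2π·337) = 1.009×10^-4 m·K/W
  R'_conv,out = 1/(2πr h) = 1/(2π·0.0343·7.05) = 0.6582 m·K/W
ΣR = 0.002977 + 1.009×10^-4 + 0.6582 = 0.6613 m·K/W
Q' = ΔT/ΣR = (-196 °C − 26.2 °C)/0.6613 = -336 W/m
(Negative Q' ⇒ heat flows inward; heat gain = 336 W/m.)

Q' = 336 W/m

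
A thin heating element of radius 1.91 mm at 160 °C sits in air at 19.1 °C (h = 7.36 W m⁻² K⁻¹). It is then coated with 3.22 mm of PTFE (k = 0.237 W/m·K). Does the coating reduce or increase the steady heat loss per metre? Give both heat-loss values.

increases: 12.4 → 28.9 W/m

Critical radius for a cylinder: r_cr = k/h = 0.0322 m = 3.22 cm.
Outer radius after coating: r₂ = 0.00191 + 0.00322 = 0.00513 m.
Since r₁ < r_cr and r₂ ≤ r_cr, the coating moves toward the maximum at r_cr — heat loss rises.
Bare: R = 1/(2πr₁h) = 11.32 m·K/W; Q = 140.9/11.32 = 12.4 W/m.
Coated: R = R_cond + R_conv = 4.879 m·K/W; Q = 140.9/4.879 = 28.9 W/m.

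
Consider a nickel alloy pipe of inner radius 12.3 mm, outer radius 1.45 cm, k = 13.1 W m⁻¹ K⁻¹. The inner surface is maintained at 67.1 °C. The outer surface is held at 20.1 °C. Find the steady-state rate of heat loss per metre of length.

Q' = 2πk·ΔT/ln(r₂/r₁) = 2π × 13.1 × 47 / ln(0.0145/0.0123) = 23500 W/m

Q' = 23.5 kW/m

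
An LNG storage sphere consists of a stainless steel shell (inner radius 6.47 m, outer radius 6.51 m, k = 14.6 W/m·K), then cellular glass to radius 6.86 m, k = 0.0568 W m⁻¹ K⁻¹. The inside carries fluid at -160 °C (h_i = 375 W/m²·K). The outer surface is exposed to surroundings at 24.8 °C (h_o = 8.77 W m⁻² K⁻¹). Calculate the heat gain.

Series thermal resistances, inner to outer:
  R_conv,in = 1/(4πr²h) = 1/(4π·6.47²·375) = 5.069×10^-6 K/W
  R_stainless steel = (1/6.47 − 1/6.51)/(4πk) = 9.497×10^-4/(4π·14.6) = 5.176×10^-6 K/W
  R_cellular glass = (1/6.51 − 1/6.86)/(4πk) = 0.007837/(4π·0.0568) = 0.01098 K/W
  R_conv,out = 1/(4πr²h) = 1/(4π·6.86²·8.77) = 1.928×10^-4 K/W
ΣR = 5.069×10^-6 + 5.176×10^-6 + 0.01098 + 1.928×10^-4 = 0.01118 K/W
Q = ΔT/ΣR = (-160 °C − 24.8 °C)/0.01118 = -16500 W
(Negative Q ⇒ heat flows inward; heat gain = 16500 W.)

Q = 16.5 kW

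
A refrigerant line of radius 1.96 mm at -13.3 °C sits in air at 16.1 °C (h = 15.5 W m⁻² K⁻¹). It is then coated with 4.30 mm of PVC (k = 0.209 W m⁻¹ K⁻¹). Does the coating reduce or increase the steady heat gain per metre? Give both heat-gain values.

increases: 5.61 → 11.6 W/m

Critical radius for a cylinder: r_cr = k/h = 0.0135 m = 1.35 cm.
Outer radius after coating: r₂ = 0.00196 + 0.00430 = 0.00626 m.
Since r₁ < r_cr and r₂ ≤ r_cr, the coating moves toward the maximum at r_cr — heat gain rises.
Bare: R = 1/(2πr₁h) = 5.239 m·K/W; Q = 29.4/5.239 = 5.61 W/m.
Coated: R = R_cond + R_conv = 2.525 m·K/W; Q = 29.4/2.525 = 11.6 W/m.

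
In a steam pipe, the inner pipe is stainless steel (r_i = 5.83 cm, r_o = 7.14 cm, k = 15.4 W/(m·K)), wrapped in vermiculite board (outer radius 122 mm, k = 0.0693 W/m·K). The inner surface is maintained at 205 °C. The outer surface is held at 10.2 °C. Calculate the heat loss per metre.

Resistance network (inner→outer):
  R'_stainless steel = ln(0.0714/0.0583)/(2πk) = 0.2027/(2π·15.4) = 0.002095 m·K/W
  R'_vermiculite board = ln(0.122/0.0714)/(2πk) = 0.5357/(2π·0.0693) = 1.230 m·K/W
ΣR = 0.002095 + 1.230 = 1.232 m·K/W
Q' = ΔT/ΣR = (205 °C − 10.2 °C)/1.232 = 158 W/m

Q' = 158 W/m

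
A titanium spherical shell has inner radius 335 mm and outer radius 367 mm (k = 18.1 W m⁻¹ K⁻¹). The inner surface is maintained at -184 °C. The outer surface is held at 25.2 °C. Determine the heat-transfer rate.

Q = 4πk·ΔT/(1/r₁ − 1/r₂) = 4π × 18.1 × 209.2 / (1/0.335 − 1/0.367) = 1.83×10^5 W

Q = 1.83×10^5 W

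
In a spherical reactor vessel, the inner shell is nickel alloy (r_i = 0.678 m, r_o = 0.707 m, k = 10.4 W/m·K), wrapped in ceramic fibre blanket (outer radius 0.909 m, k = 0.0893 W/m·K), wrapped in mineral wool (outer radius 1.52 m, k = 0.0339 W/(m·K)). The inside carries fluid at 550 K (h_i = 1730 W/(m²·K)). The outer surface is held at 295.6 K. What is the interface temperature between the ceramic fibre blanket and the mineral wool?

T = 496 K

Series thermal resistances, inner to outer:
  R_conv,in = 1/(4πr²h) = 1/(4π·0.678²·1730) = 1.001×10^-4 K/W
  R_nickel alloy = (1/0.678 − 1/0.707)/(4πk) = 0.06050/(4π·10.4) = 4.629×10^-4 K/W
  R_ceramic fibre blanket = (1/0.707 − 1/0.909)/(4πk) = 0.3143/(4π·0.0893) = 0.2801 K/W
  R_mineral wool = (1/0.909 − 1/1.52)/(4πk) = 0.4422/(4π·0.0339) = 1.038 K/W
ΣR = 1.001×10^-4 + 4.629×10^-4 + 0.2801 + 1.038 = 1.319 K/W
Q = ΔT/ΣR = (550 K − 295.6 K)/1.319 = 192.9 W
From the inner boundary to the ceramic fibre blanket/mineral wool interface, ΣR_partial = 0.2807 K/W.
T_interface = T_in − Q·ΣR_partial = 550 K − (192.9)(0.2807) = 496 K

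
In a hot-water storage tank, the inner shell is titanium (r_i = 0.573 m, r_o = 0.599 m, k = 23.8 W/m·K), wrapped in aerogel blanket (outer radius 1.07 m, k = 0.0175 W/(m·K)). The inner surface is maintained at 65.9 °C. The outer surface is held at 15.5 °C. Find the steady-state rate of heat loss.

Q = 15.1 W

Series thermal resistances, inner to outer:
  R_titanium = (1/0.573 − 1/0.599)/(4πk) = 0.07575/(4π·23.8) = 2.533×10^-4 K/W
  R_aerogel blanket = (1/0.599 − 1/1.07)/(4πk) = 0.7349/(4π·0.0175) = 3.342 K/W
ΣR = 2.533×10^-4 + 3.342 = 3.342 K/W
Q = ΔT/ΣR = (65.9 °C − 15.5 °C)/3.342 = 15.1 W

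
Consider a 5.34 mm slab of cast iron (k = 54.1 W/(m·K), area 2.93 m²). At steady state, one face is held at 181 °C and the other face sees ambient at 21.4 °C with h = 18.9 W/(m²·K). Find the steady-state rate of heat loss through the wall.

Resistance network (inner→outer):
  R_cast iron = L/(kA) = 0.00534/(54.1·2.93) = 3.369×10^-5 K/W
  R_conv,out = 1/(hA) = 1/(18.9·2.93) = 0.01806 K/W
ΣR = 3.369×10^-5 + 0.01806 = 0.01809 K/W
Q = ΔT/ΣR = (181 °C − 21.4 °C)/0.01809 = 8820 W

Q = 8820 W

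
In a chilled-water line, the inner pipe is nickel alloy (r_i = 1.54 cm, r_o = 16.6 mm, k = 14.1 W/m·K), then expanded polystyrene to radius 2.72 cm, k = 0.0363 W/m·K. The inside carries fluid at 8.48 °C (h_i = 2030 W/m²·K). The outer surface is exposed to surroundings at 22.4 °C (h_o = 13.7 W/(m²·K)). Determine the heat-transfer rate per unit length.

Q' = 5.36 W/m

Resistance network (inner→outer):
  R'_conv,in = 1/(2πr h) = 1/(2π·0.0154·2030) = 0.005091 m·K/W
  R'_nickel alloy = ln(0.0166/0.0154)/(2πk) = 0.07504/(2π·14.1) = 8.470×10^-4 m·K/W
  R'_expanded polystyrene = ln(0.0272/0.0166)/(2πk) = 0.4938/(2π·0.0363) = 2.165 m·K/W
  R'_conv,out = 1/(2πr h) = 1/(2π·0.0272·13.7) = 0.4271 m·K/W
ΣR = 0.005091 + 8.470×10^-4 + 2.165 + 0.4271 = 2.598 m·K/W
Q' = ΔT/ΣR = (8.48 °C − 22.4 °C)/2.598 = -5.36 W/m
(Negative Q' ⇒ heat flows inward; heat gain = 5.36 W/m.)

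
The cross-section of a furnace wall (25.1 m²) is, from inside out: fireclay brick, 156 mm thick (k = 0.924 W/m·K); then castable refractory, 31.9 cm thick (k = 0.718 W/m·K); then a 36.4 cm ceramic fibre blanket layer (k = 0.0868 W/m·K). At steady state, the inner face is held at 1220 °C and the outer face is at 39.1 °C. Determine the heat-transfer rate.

Resistance network (inner→outer):
  R_fireclay brick = L/(kA) = 0.156/(0.924·25.1) = 0.006726 K/W
  R_castable refractory = L/(kA) = 0.319/(0.718·25.1) = 0.01770 K/W
  R_ceramic fibre blanket = L/(kA) = 0.364/(0.0868·25.1) = 0.1671 K/W
ΣR = 0.006726 + 0.01770 + 0.1671 = 0.1915 K/W
Q = ΔT/ΣR = (1220 °C − 39.1 °C)/0.1915 = 6170 W

Q = 6.17 kW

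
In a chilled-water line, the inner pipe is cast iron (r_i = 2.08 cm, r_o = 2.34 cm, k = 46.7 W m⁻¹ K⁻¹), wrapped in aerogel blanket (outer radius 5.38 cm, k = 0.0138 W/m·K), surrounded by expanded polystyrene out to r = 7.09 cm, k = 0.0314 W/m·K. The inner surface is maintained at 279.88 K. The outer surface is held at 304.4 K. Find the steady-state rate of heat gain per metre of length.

Treat each layer as a resistance in series:
  R'_cast iron = ln(0.0234/0.0208)/(2πk) = 0.1178/(2π·46.7) = 4.014×10^-4 m·K/W
  R'_aerogel blanket = ln(0.0538/0.0234)/(2πk) = 0.8325/(2π·0.0138) = 9.602 m·K/W
  R'_expanded polystyrene = ln(0.0709/0.0538)/(2πk) = 0.2760/(2π·0.0314) = 1.399 m·K/W
ΣR = 4.014×10^-4 + 9.602 + 1.399 = 11.00 m·K/W
Q' = ΔT/ΣR = (279.88 K − 304.4 K)/11.00 = -2.23 W/m
(Negative Q' ⇒ heat flows inward; heat gain = 2.23 W/m.)

Q' = 2.23 W/m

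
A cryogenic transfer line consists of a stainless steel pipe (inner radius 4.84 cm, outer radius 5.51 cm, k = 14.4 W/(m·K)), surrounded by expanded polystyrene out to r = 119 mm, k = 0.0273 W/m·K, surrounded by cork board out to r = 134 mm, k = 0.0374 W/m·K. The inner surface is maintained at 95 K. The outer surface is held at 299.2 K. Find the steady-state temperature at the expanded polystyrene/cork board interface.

T = 278.5 K

Series thermal resistances, inner to outer:
  R'_stainless steel = ln(0.0551/0.0484)/(2πk) = 0.1296/(2π·14.4) = 0.001433 m·K/W
  R'_expanded polystyrene = ln(0.119/0.0551)/(2πk) = 0.7700/(2π·0.0273) = 4.489 m·K/W
  R'_cork board = ln(0.134/0.119)/(2πk) = 0.1187/(2π·0.0374) = 0.5052 m·K/W
ΣR = 0.001433 + 4.489 + 0.5052 = 4.996 m·K/W
Q' = ΔT/ΣR = (95 K − 299.2 K)/4.996 = -40.87 W/m
From the inner boundary to the expanded polystyrene/cork board interface, ΣR_partial = 4.490 m·K/W.
T_interface = T_in − Q'·ΣR_partial = 95 K − (-40.87)(4.490) = 278.5 K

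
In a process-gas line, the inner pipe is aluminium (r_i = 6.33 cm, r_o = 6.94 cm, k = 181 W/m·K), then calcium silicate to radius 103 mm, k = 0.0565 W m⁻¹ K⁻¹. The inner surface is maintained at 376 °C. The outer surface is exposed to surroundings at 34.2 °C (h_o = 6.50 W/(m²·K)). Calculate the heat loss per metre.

Treat each layer as a resistance in series:
  R'_aluminium = ln(0.0694/0.0633)/(2πk) = 0.09200/(2π·181) = 8.090×10^-5 m·K/W
  R'_calcium silicate = ln(0.103/0.0694)/(2πk) = 0.3948/(2π·0.0565) = 1.112 m·K/W
  R'_conv,out = 1/(2πr h) = 1/(2π·0.103·6.50) = 0.2377 m·K/W
ΣR = 8.090×10^-5 + 1.112 + 0.2377 = 1.350 m·K/W
Q' = ΔT/ΣR = (376 °C − 34.2 °C)/1.350 = 253 W/m

Q' = 253 W/m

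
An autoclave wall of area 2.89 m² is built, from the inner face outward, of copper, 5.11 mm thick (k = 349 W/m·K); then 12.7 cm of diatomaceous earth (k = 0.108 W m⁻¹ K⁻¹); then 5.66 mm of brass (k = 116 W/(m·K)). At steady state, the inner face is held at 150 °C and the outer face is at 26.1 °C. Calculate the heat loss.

Series thermal resistances, inner to outer:
  R_copper = L/(kA) = 0.00511/(349·2.89) = 5.066×10^-6 K/W
  R_diatomaceous earth = L/(kA) = 0.127/(0.108·2.89) = 0.4069 K/W
  R_brass = L/(kA) = 0.00566/(116·2.89) = 1.688×10^-5 K/W
ΣR = 5.066×10^-6 + 0.4069 + 1.688×10^-5 = 0.4069 K/W
Q = ΔT/ΣR = (150 °C − 26.1 °C)/0.4069 = 304 W

Q = 304 W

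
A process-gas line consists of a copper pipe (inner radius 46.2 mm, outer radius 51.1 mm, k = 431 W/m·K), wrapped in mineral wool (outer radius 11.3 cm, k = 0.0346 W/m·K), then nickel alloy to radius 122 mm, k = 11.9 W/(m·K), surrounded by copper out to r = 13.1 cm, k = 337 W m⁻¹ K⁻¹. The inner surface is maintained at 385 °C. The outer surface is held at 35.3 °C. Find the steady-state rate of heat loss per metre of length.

Series thermal resistances, inner to outer:
  R'_copper = ln(0.0511/0.0462)/(2πk) = 0.1008/(2π·431) = 3.722×10^-5 m·K/W
  R'_mineral wool = ln(0.113/0.0511)/(2πk) = 0.7936/(2π·0.0346) = 3.650 m·K/W
  R'_nickel alloy = ln(0.122/0.113)/(2πk) = 0.07663/(2π·11.9) = 0.001025 m·K/W
  R'_copper = ln(0.131/0.122)/(2πk) = 0.07118/(2π·337) = 3.361×10^-5 m·K/W
ΣR = 3.722×10^-5 + 3.650 + 0.001025 + 3.361×10^-5 = 3.651 m·K/W
Q' = ΔT/ΣR = (385 °C − 35.3 °C)/3.651 = 95.8 W/m

Q' = 95.8 W/m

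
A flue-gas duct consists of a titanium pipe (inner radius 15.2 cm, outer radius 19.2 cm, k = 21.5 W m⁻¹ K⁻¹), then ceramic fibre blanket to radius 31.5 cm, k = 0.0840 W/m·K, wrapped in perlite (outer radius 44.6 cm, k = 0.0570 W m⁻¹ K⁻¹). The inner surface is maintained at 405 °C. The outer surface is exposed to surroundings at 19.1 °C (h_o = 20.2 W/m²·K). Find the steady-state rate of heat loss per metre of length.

Q' = 200 W/m

Treat each layer as a resistance in series:
  R'_titanium = ln(0.192/0.152)/(2πk) = 0.2336/(2π·21.5) = 0.001729 m·K/W
  R'_ceramic fibre blanket = ln(0.315/0.192)/(2πk) = 0.4951/(2π·0.0840) = 0.9380 m·K/W
  R'_perlite = ln(0.446/0.315)/(2πk) = 0.3477/(2π·0.0570) = 0.9710 m·K/W
  R'_conv,out = 1/(2πr h) = 1/(2π·0.446·20.2) = 0.01767 m·K/W
ΣR = 0.001729 + 0.9380 + 0.9710 + 0.01767 = 1.928 m·K/W
Q' = ΔT/ΣR = (405 °C − 19.1 °C)/1.928 = 200 W/m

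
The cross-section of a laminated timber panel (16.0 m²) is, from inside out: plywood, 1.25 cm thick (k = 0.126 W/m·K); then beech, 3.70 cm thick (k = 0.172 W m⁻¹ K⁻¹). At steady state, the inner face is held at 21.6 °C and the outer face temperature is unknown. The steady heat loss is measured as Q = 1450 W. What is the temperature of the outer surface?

Series resistances:
  R_plywood = L/(kA) = 0.0125/(0.126·16.0) = 0.006200 K/W
  R_beech = L/(kA) = 0.0370/(0.172·16.0) = 0.01344 K/W
ΣR = 0.01965 K/W
ΔT = Q·ΣR = 1450 × 0.01965 = 28.49 K
Heat flows outward, so T_out = T_in − ΔT = 21.6 − 28.49 = -6.89 °C

T_out = -6.89 °C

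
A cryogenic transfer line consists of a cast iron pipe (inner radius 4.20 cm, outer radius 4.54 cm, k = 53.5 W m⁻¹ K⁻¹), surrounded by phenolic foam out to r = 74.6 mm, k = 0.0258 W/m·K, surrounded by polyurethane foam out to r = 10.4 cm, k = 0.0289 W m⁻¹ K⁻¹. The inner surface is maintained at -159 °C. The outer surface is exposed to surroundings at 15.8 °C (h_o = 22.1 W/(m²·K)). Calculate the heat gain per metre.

Series thermal resistances, inner to outer:
  R'_cast iron = ln(0.0454/0.0420)/(2πk) = 0.07784/(2π·53.5) = 2.316×10^-4 m·K/W
  R'_phenolic foam = ln(0.0746/0.0454)/(2πk) = 0.4966/(2π·0.0258) = 3.064 m·K/W
  R'_polyurethane foam = ln(0.104/0.0746)/(2πk) = 0.3323/(2π·0.0289) = 1.830 m·K/W
  R'_conv,out = 1/(2πr h) = 1/(2π·0.104·22.1) = 0.06925 m·K/W
ΣR = 2.316×10^-4 + 3.064 + 1.830 + 0.06925 = 4.963 m·K/W
Q' = ΔT/ΣR = (-159 °C − 15.8 °C)/4.963 = -35.2 W/m
(Negative Q' ⇒ heat flows inward; heat gain = 35.2 W/m.)

Q' = 35.2 W/m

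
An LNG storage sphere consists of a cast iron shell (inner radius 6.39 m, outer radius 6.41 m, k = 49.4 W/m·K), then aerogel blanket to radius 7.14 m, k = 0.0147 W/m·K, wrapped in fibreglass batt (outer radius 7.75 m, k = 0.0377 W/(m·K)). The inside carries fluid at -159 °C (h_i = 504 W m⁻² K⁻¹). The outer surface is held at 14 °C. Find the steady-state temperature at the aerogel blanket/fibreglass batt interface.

T = -22.7 °C

Series thermal resistances, inner to outer:
  R_conv,in = 1/(4πr²h) = 1/(4π·6.39²·504) = 3.867×10^-6 K/W
  R_cast iron = (1/6.39 − 1/6.41)/(4πk) = 4.883×10^-4/(4π·49.4) = 7.866×10^-7 K/W
  R_aerogel blanket = (1/6.41 − 1/7.14)/(4πk) = 0.01595/(4π·0.0147) = 0.08635 K/W
  R_fibreglass batt = (1/7.14 − 1/7.75)/(4πk) = 0.01102/(4π·0.0377) = 0.02327 K/W
ΣR = 3.867×10^-6 + 7.866×10^-7 + 0.08635 + 0.02327 = 0.1096 K/W
Q = ΔT/ΣR = (-159 °C − 14 °C)/0.1096 = -1578 W
From the inner boundary to the aerogel blanket/fibreglass batt interface, ΣR_partial = 0.08635 K/W.
T_interface = T_in − Q·ΣR_partial = -159 °C − (-1578)(0.08635) = -22.7 °C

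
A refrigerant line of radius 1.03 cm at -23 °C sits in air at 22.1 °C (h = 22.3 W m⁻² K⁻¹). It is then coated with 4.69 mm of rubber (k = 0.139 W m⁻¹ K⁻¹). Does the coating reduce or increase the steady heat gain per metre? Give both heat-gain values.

reduces: 65.1 → 49.8 W/m

Critical radius for a cylinder: r_cr = k/h = 0.00623 m = 0.623 cm.
Outer radius after coating: r₂ = 0.0103 + 0.00469 = 0.01499 m.
Since r₁ ≥ r_cr, any added insulation reduces the heat gain.
Bare: R = 1/(2πr₁h) = 0.6929 m·K/W; Q = 45.1/0.6929 = 65.1 W/m.
Coated: R = R_cond + R_conv = 0.9058 m·K/W; Q = 45.1/0.9058 = 49.8 W/m.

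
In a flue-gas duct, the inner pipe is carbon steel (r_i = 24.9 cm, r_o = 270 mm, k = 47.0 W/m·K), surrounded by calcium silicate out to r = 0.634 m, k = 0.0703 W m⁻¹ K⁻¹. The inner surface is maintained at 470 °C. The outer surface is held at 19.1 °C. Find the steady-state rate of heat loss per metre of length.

Treat each layer as a resistance in series:
  R'_carbon steel = ln(0.270/0.249)/(2πk) = 0.08097/(2π·47.0) = 2.742×10^-4 m·K/W
  R'_calcium silicate = ln(0.634/0.270)/(2πk) = 0.8536/(2π·0.0703) = 1.933 m·K/W
ΣR = 2.742×10^-4 + 1.933 = 1.933 m·K/W
Q' = ΔT/ΣR = (470 °C − 19.1 °C)/1.933 = 233 W/m

Q' = 233 W/m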